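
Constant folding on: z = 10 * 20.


10 * 20 = 200 at compile time
Optimized: z = 200


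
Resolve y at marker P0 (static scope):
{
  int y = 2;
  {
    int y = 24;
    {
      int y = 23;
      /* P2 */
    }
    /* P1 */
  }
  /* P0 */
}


y declared in the same block as P0
y = 2


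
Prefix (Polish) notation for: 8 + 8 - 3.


left-to-right (same/higher precedence on left): tree is (- (+ 8 8) 3)
Prefix: - + 8 8 3


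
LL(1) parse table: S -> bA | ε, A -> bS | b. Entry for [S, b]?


For [S, b]: 'b' ∈ FIRST(bA)
Entry: S -> bA


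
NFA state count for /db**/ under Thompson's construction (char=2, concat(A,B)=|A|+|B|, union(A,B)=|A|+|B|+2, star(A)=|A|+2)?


Syntax tree has 2 char leaf(s), 0 union(s), 2 star(s)
chars contribute 2×2 = 4; each union adds +2; each star adds +2
Total: 4 + 0 + 4 = 8 states


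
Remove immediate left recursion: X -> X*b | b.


Left-recursive alternatives: X*b; non-recursive: b
Introduce X': X -> bX', X' -> *bX' | ε


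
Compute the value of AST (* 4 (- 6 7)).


Evaluate inner: (- 6 7) = -1
Evaluate root: (* 4 -1) = -4
Result: -4


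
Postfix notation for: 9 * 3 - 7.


Left to right (same or higher precedence on left)
Postfix: 9 3 * 7 -


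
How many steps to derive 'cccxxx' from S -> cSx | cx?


Derivation: S => cSx => ccSxx => cccxxx
Steps: 3


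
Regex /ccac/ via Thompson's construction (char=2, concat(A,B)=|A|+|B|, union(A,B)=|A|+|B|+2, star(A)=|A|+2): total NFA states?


Syntax tree has 4 char leaf(s), 0 union(s), 0 star(s)
chars contribute 4×2 = 8; each union adds +2; each star adds +2
Total: 8 + 0 + 0 = 8 states


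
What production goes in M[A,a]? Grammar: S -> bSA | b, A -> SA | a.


For [A, a]: 'a' ∈ FIRST(a)
Entry: A -> a


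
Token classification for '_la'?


Pattern: letter/underscore followed by alphanumerics, not a keyword
Type: IDENTIFIER


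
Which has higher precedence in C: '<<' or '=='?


'<<' is shift (level 8); '==' is equality (level 6)
Higher level binds tighter
'<<' has higher precedence than '=='


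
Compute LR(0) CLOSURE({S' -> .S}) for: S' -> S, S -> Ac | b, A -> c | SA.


Start: S' -> .S
For each item with dot before a nonterminal B, add B -> .γ for every B-production
Closure: [S' -> .S, S -> .Ac, S -> .b, A -> .c, A -> .SA]


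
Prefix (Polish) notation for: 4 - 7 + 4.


left-to-right (same/higher precedence on left): tree is (+ (- 4 7) 4)
Prefix: + - 4 7 4


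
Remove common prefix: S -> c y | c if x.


Common prefix: 'c'
Factored: S -> c S', S' -> y | if x


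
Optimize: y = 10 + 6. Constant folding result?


10 + 6 = 16 at compile time
Optimized: y = 16


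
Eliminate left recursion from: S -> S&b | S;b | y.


Left-recursive alternatives: S&b, S;b; non-recursive: y
Introduce S': S -> yS', S' -> &bS' | ;bS' | ε


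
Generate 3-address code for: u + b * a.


Break into single-operator statements:
t1 = b * a
t2 = u + t1


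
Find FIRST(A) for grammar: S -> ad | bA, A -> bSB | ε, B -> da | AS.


Per alternative of A: FIRST(bSB) = {b}; FIRST(ε) = {ε}
FIRST(A) = {b, ε}


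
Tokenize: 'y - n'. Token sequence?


Scan left to right, longest-match per lexeme
Tokens: ID(y), OP(-), ID(n)


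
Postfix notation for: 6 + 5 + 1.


Left to right (same or higher precedence on left)
Postfix: 6 5 + 1 +


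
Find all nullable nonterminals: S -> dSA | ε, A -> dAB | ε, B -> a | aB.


A nonterminal is nullable iff some alternative derives ε (directly, or every symbol in it is nullable)
Nullable: {A, S}


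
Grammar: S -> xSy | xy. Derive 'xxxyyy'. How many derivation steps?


Derivation: S => xSy => xxSyy => xxxyyy
Steps: 3


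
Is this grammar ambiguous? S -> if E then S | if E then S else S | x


dangling else: 'if E then if E then x else x' parses two ways
Ambiguous


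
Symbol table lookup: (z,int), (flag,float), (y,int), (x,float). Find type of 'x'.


Lookup 'x' → type float


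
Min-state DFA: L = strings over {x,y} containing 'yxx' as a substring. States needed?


KMP-style automaton: 3 progress states + 1 absorbing accept = 4
Minimal DFA: 4 states


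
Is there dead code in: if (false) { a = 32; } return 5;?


condition is constant false, so the whole block is unreachable
Dead: 'if (false) { a = 32; }'


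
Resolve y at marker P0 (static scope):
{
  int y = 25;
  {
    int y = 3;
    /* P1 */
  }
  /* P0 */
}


y declared in the same block as P0
y = 25


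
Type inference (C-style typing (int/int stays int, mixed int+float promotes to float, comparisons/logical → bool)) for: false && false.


Operand types: bool && bool
Rule: logical operators take bool operands and yield bool
Result type: bool


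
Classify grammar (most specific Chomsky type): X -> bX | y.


Right-linear: every RHS is a terminal or a terminal followed by one nonterminal
Classification: Type 3 (Regular)


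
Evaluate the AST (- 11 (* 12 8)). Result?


Evaluate inner: (* 12 8) = 96
Evaluate root: (- 11 96) = -85
Result: -85


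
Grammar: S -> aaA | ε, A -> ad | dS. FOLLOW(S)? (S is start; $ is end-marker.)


$ ∈ FOLLOW(S). For each A -> αBβ: add FIRST(β)\{ε} to FOLLOW(B); if β nullable, add FOLLOW(A).
FOLLOW(S) = {$}


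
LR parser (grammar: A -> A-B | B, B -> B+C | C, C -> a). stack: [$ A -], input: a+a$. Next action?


no handle ('A-' is not any RHS); shift 'a'
Action: shift


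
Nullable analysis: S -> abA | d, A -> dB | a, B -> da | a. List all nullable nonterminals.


A nonterminal is nullable iff some alternative derives ε (directly, or every symbol in it is nullable)
Nullable: {}


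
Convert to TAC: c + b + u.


Break into single-operator statements:
t1 = c + b
t2 = t1 + u


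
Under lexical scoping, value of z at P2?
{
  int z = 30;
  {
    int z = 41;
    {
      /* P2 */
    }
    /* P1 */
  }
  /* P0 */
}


P2's block does not declare z; resolves to the enclosing declaration at depth 1
z = 41


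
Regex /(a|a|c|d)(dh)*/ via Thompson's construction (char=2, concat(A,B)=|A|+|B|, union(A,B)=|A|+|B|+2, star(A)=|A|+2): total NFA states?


Syntax tree has 6 char leaf(s), 3 union(s), 1 star(s)
chars contribute 6×2 = 12; each union adds +2; each star adds +2
Total: 12 + 6 + 2 = 20 states


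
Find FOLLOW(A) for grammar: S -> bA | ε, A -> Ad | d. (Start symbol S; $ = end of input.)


$ ∈ FOLLOW(S). For each A -> αBβ: add FIRST(β)\{ε} to FOLLOW(B); if β nullable, add FOLLOW(A).
FOLLOW(A) = {$, d}


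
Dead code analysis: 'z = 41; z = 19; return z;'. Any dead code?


first assignment to z is overwritten before any read
Dead: 'z = 41'


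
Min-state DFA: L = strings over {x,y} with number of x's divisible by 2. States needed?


Track (count of x) mod 2: states 0..1, accept at 0
Minimal DFA: 2 states


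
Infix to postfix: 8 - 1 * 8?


* has higher precedence, evaluate 1*8 first
Postfix: 8 1 8 * -


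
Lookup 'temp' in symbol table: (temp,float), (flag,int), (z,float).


Lookup 'temp' → type float


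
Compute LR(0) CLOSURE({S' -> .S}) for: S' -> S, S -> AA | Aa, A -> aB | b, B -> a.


Start: S' -> .S
For each item with dot before a nonterminal B, add B -> .γ for every B-production
Closure: [S' -> .S, S -> .AA, S -> .Aa, A -> .aB, A -> .b]


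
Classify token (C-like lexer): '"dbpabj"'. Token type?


Pattern: double-quoted sequence
Type: STRING_LITERAL


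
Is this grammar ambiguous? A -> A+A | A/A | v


'v+v/v' has two parse trees (no precedence encoded between + and /)
Ambiguous


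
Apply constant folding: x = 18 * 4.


18 * 4 = 72 at compile time
Optimized: x = 72


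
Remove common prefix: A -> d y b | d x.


Common prefix: 'd'
Factored: A -> d A', A' -> y b | x


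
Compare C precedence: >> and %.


'%' is multiplicative (level 10); '>>' is shift (level 8)
Higher level binds tighter
'%' has higher precedence than '>>'


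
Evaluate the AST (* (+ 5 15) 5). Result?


Evaluate inner: (+ 5 15) = 20
Evaluate root: (* 20 5) = 100
Result: 100


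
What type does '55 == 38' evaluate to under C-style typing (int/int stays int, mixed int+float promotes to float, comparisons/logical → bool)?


Operand types: int == int
Rule: comparison yields bool
Result type: bool


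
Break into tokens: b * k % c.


Scan left to right, longest-match per lexeme
Tokens: ID(b), OP(*), ID(k), OP(%), ID(c)


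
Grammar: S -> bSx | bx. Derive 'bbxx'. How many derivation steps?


Derivation: S => bSx => bbxx
Steps: 2


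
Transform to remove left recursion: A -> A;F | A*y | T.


Left-recursive alternatives: A;F, A*y; non-recursive: T
Introduce A': A -> TA', A' -> ;FA' | *yA' | ε


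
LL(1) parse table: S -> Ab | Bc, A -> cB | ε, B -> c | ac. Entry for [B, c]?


For [B, c]: 'c' ∈ FIRST(c)
Entry: B -> c


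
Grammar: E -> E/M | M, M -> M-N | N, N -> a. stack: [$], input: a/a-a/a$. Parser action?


no handle on stack; shift 'a'
Action: shift


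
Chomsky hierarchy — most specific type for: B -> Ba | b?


Left-linear: every RHS is a terminal or one nonterminal followed by a terminal
Classification: Type 3 (Regular)


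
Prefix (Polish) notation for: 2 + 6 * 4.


'*' binds tighter: tree is (+ 2 (* 6 4))
Prefix: + 2 * 6 4


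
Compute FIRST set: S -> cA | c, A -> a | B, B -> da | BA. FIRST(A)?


Per alternative of A: FIRST(a) = {a}; FIRST(B) = {d}
FIRST(A) = {a, d}


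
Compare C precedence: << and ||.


'<<' is shift (level 8); '||' is logical OR (level 1)
Higher level binds tighter
'<<' has higher precedence than '||'


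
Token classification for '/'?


Pattern: operator symbol
Type: OPERATOR


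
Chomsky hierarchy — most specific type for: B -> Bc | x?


Left-linear: every RHS is a terminal or one nonterminal followed by a terminal
Classification: Type 3 (Regular)


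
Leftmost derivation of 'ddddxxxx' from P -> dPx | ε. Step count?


Derivation: P => dPx => ddPxx => dddPxxx => ddddPxxxx => ddddxxxx
Steps: 5


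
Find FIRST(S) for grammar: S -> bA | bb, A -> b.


Per alternative of S: FIRST(bA) = {b}; FIRST(bb) = {b}
FIRST(S) = {b}


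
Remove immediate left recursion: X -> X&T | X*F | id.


Left-recursive alternatives: X&T, X*F; non-recursive: id
Introduce X': X -> idX', X' -> &TX' | *FX' | ε


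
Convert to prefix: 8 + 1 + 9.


left-to-right (same/higher precedence on left): tree is (+ (+ 8 1) 9)
Prefix: + + 8 1 9


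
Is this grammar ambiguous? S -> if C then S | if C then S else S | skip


dangling else: 'if C then if C then skip else skip' parses two ways
Ambiguous


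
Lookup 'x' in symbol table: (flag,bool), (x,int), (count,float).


Lookup 'x' → type int


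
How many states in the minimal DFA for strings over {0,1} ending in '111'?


Track the longest suffix of input matching a prefix of '111': 4 classes (prefixes of length 0..3)
Minimal DFA: 4 states


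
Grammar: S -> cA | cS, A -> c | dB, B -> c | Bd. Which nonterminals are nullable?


A nonterminal is nullable iff some alternative derives ε (directly, or every symbol in it is nullable)
Nullable: {}


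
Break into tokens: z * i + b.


Scan left to right, longest-match per lexeme
Tokens: ID(z), OP(*), ID(i), OP(+), ID(b)


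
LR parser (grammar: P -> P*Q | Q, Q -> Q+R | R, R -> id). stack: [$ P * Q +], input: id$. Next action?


no handle; shift 'id'
Action: shift


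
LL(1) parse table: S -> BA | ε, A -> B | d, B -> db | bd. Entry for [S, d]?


For [S, d]: 'd' ∈ FIRST(BA)
Entry: S -> BA


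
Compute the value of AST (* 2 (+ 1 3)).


Evaluate inner: (+ 1 3) = 4
Evaluate root: (* 2 4) = 8
Result: 8


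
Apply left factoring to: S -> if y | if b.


Common prefix: 'if'
Factored: S -> if S', S' -> y | b


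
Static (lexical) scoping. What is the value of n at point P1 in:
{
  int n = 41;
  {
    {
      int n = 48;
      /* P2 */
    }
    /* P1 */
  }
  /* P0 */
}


P1's block does not declare n; resolves to the enclosing declaration at depth 0
n = 41


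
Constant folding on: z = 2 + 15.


2 + 15 = 17 at compile time
Optimized: z = 17


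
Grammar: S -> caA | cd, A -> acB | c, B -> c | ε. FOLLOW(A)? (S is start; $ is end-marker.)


$ ∈ FOLLOW(S). For each A -> αBβ: add FIRST(β)\{ε} to FOLLOW(B); if β nullable, add FOLLOW(A).
FOLLOW(A) = {$}


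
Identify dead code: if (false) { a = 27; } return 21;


condition is constant false, so the whole block is unreachable
Dead: 'if (false) { a = 27; }'


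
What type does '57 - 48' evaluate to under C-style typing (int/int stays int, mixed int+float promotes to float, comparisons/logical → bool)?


Operand types: int - int
Rule: mixed int/float promotes to float; int/int stays int
Result type: int


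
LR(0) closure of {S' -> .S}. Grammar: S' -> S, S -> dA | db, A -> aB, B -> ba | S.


Start: S' -> .S
For each item with dot before a nonterminal B, add B -> .γ for every B-production
Closure: [S' -> .S, S -> .dA, S -> .db]


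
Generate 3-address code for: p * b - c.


Break into single-operator statements:
t1 = p * b
t2 = t1 - c


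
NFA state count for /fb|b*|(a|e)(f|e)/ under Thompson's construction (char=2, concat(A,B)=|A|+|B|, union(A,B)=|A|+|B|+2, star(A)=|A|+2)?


Syntax tree has 7 char leaf(s), 4 union(s), 1 star(s)
chars contribute 7×2 = 14; each union adds +2; each star adds +2
Total: 14 + 8 + 2 = 24 states


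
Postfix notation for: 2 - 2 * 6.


* has higher precedence, evaluate 2*6 first
Postfix: 2 2 6 * -


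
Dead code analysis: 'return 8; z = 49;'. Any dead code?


statement follows a return and is unreachable
Dead: 'z = 49'


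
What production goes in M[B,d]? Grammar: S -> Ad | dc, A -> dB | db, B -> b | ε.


For [B, d]: ε is nullable and 'd' ∈ FOLLOW(B)
Entry: B -> ε


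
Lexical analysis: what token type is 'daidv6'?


Pattern: letter/underscore followed by alphanumerics, not a keyword
Type: IDENTIFIER


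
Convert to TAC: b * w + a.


Break into single-operator statements:
t1 = b * w
t2 = t1 + a


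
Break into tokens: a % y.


Scan left to right, longest-match per lexeme
Tokens: ID(a), OP(%), ID(y)


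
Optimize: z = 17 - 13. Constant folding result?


17 - 13 = 4 at compile time
Optimized: z = 4


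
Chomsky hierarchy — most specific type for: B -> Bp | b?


Left-linear: every RHS is a terminal or one nonterminal followed by a terminal
Classification: Type 3 (Regular)


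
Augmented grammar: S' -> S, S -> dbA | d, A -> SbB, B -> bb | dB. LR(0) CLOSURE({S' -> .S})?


Start: S' -> .S
For each item with dot before a nonterminal B, add B -> .γ for every B-production
Closure: [S' -> .S, S -> .dbA, S -> .d]


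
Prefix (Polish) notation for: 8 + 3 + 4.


left-to-right (same/higher precedence on left): tree is (+ (+ 8 3) 4)
Prefix: + + 8 3 4


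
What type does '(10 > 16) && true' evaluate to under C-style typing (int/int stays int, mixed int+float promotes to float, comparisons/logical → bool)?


Operand types: bool && bool
Rule: logical operators take bool operands and yield bool
Result type: bool


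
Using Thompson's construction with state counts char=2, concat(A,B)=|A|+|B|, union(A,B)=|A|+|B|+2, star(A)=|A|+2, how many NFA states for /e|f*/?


Syntax tree has 2 char leaf(s), 1 union(s), 1 star(s)
chars contribute 2×2 = 4; each union adds +2; each star adds +2
Total: 4 + 2 + 2 = 8 states


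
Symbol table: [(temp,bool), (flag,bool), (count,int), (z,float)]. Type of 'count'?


Lookup 'count' → type int


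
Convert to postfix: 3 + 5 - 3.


Left to right (same or higher precedence on left)
Postfix: 3 5 + 3 -


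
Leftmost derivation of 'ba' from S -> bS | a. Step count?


Derivation: S => bS => ba
Steps: 2


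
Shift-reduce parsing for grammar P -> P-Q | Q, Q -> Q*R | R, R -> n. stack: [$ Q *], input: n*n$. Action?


no handle; shift 'n'
Action: shift


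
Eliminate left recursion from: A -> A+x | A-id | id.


Left-recursive alternatives: A+x, A-id; non-recursive: id
Introduce A': A -> idA', A' -> +xA' | -idA' | ε


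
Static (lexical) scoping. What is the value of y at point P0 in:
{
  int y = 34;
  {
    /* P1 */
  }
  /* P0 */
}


y declared in the same block as P0
y = 34


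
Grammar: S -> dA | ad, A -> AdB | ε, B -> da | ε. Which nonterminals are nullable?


A nonterminal is nullable iff some alternative derives ε (directly, or every symbol in it is nullable)
Nullable: {A, B}


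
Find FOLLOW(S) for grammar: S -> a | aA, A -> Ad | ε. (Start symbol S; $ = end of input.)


$ ∈ FOLLOW(S). For each A -> αBβ: add FIRST(β)\{ε} to FOLLOW(B); if β nullable, add FOLLOW(A).
FOLLOW(S) = {$}


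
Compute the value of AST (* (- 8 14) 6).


Evaluate inner: (- 8 14) = -6
Evaluate root: (* -6 6) = -36
Result: -36


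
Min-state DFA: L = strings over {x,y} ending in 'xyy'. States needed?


Track the longest suffix of input matching a prefix of 'xyy': 4 classes (prefixes of length 0..3)
Minimal DFA: 4 states


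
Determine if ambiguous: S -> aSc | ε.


balanced a^n…c^n: each string has a unique parse
Unambiguous


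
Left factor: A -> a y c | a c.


Common prefix: 'a'
Factored: A -> a A', A' -> y c | c


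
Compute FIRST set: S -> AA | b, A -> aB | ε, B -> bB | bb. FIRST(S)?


Per alternative of S: FIRST(AA) = {a, ε}; FIRST(b) = {b}
FIRST(S) = {a, b, ε}


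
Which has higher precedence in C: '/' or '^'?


'/' is multiplicative (level 10); '^' is bitwise XOR (level 4)
Higher level binds tighter
'/' has higher precedence than '^'


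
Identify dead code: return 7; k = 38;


statement follows a return and is unreachable
Dead: 'k = 38'


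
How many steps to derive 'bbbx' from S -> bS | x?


Derivation: S => bS => bbS => bbbS => bbbx
Steps: 4


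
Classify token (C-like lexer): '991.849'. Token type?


Pattern: digits with a decimal point
Type: FLOAT_LITERAL


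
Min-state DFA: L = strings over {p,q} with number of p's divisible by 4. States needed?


Track (count of p) mod 4: states 0..3, accept at 0
Minimal DFA: 4 states


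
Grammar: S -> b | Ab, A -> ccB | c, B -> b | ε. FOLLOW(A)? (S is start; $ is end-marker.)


$ ∈ FOLLOW(S). For each A -> αBβ: add FIRST(β)\{ε} to FOLLOW(B); if β nullable, add FOLLOW(A).
FOLLOW(A) = {b}


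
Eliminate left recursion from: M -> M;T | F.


Left-recursive alternatives: M;T; non-recursive: F
Introduce M': M -> FM', M' -> ;TM' | ε


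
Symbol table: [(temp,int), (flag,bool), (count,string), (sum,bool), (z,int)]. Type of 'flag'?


Lookup 'flag' → type bool


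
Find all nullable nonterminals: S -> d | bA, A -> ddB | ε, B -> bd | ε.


A nonterminal is nullable iff some alternative derives ε (directly, or every symbol in it is nullable)
Nullable: {A, B}


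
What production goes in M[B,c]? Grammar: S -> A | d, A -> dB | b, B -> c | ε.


For [B, c]: 'c' ∈ FIRST(c)
Entry: B -> c


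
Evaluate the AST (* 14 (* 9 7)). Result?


Evaluate inner: (* 9 7) = 63
Evaluate root: (* 14 63) = 882
Result: 882


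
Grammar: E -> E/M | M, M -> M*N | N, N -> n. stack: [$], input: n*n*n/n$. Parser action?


no handle on stack; shift 'n'
Action: shift


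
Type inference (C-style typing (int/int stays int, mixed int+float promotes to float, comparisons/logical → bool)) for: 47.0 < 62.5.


Operand types: float < float
Rule: comparison yields bool
Result type: bool


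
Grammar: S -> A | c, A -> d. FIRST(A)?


Per alternative of A: FIRST(d) = {d}
FIRST(A) = {d}


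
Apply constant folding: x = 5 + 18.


5 + 18 = 23 at compile time
Optimized: x = 23


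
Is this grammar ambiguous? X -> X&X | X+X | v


'v&v+v' has two parse trees (no precedence encoded between & and +)
Ambiguous


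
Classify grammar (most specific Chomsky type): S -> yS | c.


Right-linear: every RHS is a terminal or a terminal followed by one nonterminal
Classification: Type 3 (Regular)


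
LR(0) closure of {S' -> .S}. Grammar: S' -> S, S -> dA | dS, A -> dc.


Start: S' -> .S
For each item with dot before a nonterminal B, add B -> .γ for every B-production
Closure: [S' -> .S, S -> .dA, S -> .dS]


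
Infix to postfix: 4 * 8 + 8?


Left to right (same or higher precedence on left)
Postfix: 4 8 * 8 +


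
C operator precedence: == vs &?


'==' is equality (level 6); '&' is bitwise AND (level 5)
Higher level binds tighter
'==' has higher precedence than '&'


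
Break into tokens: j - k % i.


Scan left to right, longest-match per lexeme
Tokens: ID(j), OP(-), ID(k), OP(%), ID(i)


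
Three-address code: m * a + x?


Break into single-operator statements:
t1 = m * a
t2 = t1 + x


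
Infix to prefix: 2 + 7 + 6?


left-to-right (same/higher precedence on left): tree is (+ (+ 2 7) 6)
Prefix: + + 2 7 6


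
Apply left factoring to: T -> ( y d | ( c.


Common prefix: '('
Factored: T -> ( T', T' -> y d | c


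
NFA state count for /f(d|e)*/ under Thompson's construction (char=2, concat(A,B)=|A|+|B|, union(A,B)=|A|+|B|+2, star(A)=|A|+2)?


Syntax tree has 3 char leaf(s), 1 union(s), 1 star(s)
chars contribute 3×2 = 6; each union adds +2; each star adds +2
Total: 6 + 2 + 2 = 10 states


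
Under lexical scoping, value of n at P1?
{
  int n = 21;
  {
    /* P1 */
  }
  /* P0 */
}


P1's block does not declare n; resolves to the enclosing declaration at depth 0
n = 21


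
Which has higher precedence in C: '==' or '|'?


'==' is equality (level 6); '|' is bitwise OR (level 3)
Higher level binds tighter
'==' has higher precedence than '|'


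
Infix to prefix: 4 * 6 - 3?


left-to-right (same/higher precedence on left): tree is (- (* 4 6) 3)
Prefix: - * 4 6 3


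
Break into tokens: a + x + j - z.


Scan left to right, longest-match per lexeme
Tokens: ID(a), OP(+), ID(x), OP(+), ID(j), OP(-), ID(z)


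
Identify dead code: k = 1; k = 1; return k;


first assignment to k is overwritten before any read
Dead: 'k = 1'


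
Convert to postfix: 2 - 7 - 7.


Left to right (same or higher precedence on left)
Postfix: 2 7 - 7 -


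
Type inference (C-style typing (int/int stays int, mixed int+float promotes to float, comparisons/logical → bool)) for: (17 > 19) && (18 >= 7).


Operand types: bool && bool
Rule: logical operators take bool operands and yield bool
Result type: bool


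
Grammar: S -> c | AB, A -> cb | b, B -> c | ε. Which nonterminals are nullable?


A nonterminal is nullable iff some alternative derives ε (directly, or every symbol in it is nullable)
Nullable: {B}


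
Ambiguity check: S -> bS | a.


right-linear, alternatives start with distinct terminals 'b' vs 'a': unique leftmost derivation
Unambiguous


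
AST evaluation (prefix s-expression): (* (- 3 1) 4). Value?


Evaluate inner: (- 3 1) = 2
Evaluate root: (* 2 4) = 8
Result: 8


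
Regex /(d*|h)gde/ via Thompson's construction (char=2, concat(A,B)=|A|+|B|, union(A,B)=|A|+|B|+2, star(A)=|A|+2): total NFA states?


Syntax tree has 5 char leaf(s), 1 union(s), 1 star(s)
chars contribute 5×2 = 10; each union adds +2; each star adds +2
Total: 10 + 2 + 2 = 14 states


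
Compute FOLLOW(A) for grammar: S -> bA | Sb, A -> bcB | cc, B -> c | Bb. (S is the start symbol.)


$ ∈ FOLLOW(S). For each A -> αBβ: add FIRST(β)\{ε} to FOLLOW(B); if β nullable, add FOLLOW(A).
FOLLOW(A) = {$, b}


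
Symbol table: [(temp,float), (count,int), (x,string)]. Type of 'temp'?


Lookup 'temp' → type float


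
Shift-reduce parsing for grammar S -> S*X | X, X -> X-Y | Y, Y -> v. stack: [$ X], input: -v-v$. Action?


shift '-' to continue X -> X-Y
Action: shift


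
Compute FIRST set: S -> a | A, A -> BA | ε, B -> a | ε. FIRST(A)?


Per alternative of A: FIRST(BA) = {a, ε}; FIRST(ε) = {ε}
FIRST(A) = {a, ε}


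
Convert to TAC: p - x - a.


Break into single-operator statements:
t1 = p - x
t2 = t1 - a


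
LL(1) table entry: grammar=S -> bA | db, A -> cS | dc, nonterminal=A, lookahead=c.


For [A, c]: 'c' ∈ FIRST(cS)
Entry: A -> cS


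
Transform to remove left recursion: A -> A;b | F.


Left-recursive alternatives: A;b; non-recursive: F
Introduce A': A -> FA', A' -> ;bA' | ε


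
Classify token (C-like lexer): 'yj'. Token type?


Pattern: letter/underscore followed by alphanumerics, not a keyword
Type: IDENTIFIER


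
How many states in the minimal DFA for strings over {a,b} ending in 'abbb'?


Track the longest suffix of input matching a prefix of 'abbb': 5 classes (prefixes of length 0..4)
Minimal DFA: 5 states


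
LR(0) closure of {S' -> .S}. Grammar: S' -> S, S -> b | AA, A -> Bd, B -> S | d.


Start: S' -> .S
For each item with dot before a nonterminal B, add B -> .γ for every B-production
Closure: [S' -> .S, S -> .b, S -> .AA, A -> .Bd, B -> .S, B -> .d]


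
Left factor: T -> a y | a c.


Common prefix: 'a'
Factored: T -> a T', T' -> y | c


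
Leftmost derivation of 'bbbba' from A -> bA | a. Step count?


Derivation: A => bA => bbA => bbbA => bbbbA => bbbba
Steps: 5


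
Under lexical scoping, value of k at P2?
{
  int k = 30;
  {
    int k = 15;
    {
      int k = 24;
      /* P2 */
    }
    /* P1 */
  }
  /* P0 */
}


k declared in the same block as P2
k = 24


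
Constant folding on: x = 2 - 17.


2 - 17 = -15 at compile time
Optimized: x = -15


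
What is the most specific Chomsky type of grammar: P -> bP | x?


Right-linear: every RHS is a terminal or a terminal followed by one nonterminal
Classification: Type 3 (Regular)


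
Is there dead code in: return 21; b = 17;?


statement follows a return and is unreachable
Dead: 'b = 17'


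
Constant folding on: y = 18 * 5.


18 * 5 = 90 at compile time
Optimized: y = 90


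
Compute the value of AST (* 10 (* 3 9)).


Evaluate inner: (* 3 9) = 27
Evaluate root: (* 10 27) = 270
Result: 270


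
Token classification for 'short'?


Pattern: reserved word
Type: KEYWORD


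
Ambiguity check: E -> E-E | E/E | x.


'x-x/x' has two parse trees (no precedence encoded between - and /)
Ambiguous


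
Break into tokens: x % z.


Scan left to right, longest-match per lexeme
Tokens: ID(x), OP(%), ID(z)


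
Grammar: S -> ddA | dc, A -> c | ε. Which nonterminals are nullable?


A nonterminal is nullable iff some alternative derives ε (directly, or every symbol in it is nullable)
Nullable: {A}


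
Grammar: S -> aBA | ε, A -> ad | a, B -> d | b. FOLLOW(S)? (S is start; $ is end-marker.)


$ ∈ FOLLOW(S). For each A -> αBβ: add FIRST(β)\{ε} to FOLLOW(B); if β nullable, add FOLLOW(A).
FOLLOW(S) = {$}


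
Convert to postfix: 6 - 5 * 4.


* has higher precedence, evaluate 5*4 first
Postfix: 6 5 4 * -


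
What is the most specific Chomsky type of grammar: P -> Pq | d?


Left-linear: every RHS is a terminal or one nonterminal followed by a terminal
Classification: Type 3 (Regular)


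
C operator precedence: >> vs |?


'>>' is shift (level 8); '|' is bitwise OR (level 3)
Higher level binds tighter
'>>' has higher precedence than '|'


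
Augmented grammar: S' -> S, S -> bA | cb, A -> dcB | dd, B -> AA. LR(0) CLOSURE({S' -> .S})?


Start: S' -> .S
For each item with dot before a nonterminal B, add B -> .γ for every B-production
Closure: [S' -> .S, S -> .bA, S -> .cb]


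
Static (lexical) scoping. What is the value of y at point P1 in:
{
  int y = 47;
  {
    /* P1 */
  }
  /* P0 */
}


P1's block does not declare y; resolves to the enclosing declaration at depth 0
y = 47


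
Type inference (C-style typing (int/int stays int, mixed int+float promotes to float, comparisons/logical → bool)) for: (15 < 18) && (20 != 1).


Operand types: bool && bool
Rule: logical operators take bool operands and yield bool
Result type: bool


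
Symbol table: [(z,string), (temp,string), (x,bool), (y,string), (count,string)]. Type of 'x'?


Lookup 'x' → type bool


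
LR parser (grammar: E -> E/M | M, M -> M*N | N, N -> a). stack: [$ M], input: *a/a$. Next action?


shift '*' to continue M -> M*N
Action: shift


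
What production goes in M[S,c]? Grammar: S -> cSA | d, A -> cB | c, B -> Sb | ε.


For [S, c]: 'c' ∈ FIRST(cSA)
Entry: S -> cSA


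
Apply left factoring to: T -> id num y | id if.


Common prefix: 'id'
Factored: T -> id T', T' -> num y | if


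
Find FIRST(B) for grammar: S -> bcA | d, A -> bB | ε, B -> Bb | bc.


Per alternative of B: FIRST(Bb) = {b}; FIRST(bc) = {b}
FIRST(B) = {b}


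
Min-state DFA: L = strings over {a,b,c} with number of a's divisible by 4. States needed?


Track (count of a) mod 4: states 0..3, accept at 0
Minimal DFA: 4 states


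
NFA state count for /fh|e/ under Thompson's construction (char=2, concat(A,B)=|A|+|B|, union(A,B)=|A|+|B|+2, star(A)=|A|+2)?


Syntax tree has 3 char leaf(s), 1 union(s), 0 star(s)
chars contribute 3×2 = 6; each union adds +2; each star adds +2
Total: 6 + 2 + 0 = 8 states


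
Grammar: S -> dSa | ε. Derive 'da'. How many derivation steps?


Derivation: S => dSa => da
Steps: 2


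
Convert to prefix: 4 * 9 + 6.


left-to-right (same/higher precedence on left): tree is (+ (* 4 9) 6)
Prefix: + * 4 9 6


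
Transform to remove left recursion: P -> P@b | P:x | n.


Left-recursive alternatives: P@b, P:x; non-recursive: n
Introduce P': P -> nP', P' -> @bP' | :xP' | ε


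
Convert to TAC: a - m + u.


Break into single-operator statements:
t1 = a - m
t2 = t1 + u


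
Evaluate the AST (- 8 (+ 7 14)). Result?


Evaluate inner: (+ 7 14) = 21
Evaluate root: (- 8 21) = -13
Result: -13


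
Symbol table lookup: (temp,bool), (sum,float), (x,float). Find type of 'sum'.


Lookup 'sum' → type float


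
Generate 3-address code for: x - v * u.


Break into single-operator statements:
t1 = v * u
t2 = x - t1


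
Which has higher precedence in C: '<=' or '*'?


'*' is multiplicative (level 10); '<=' is relational (level 7)
Higher level binds tighter
'*' has higher precedence than '<='


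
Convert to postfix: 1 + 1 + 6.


Left to right (same or higher precedence on left)
Postfix: 1 1 + 6 +


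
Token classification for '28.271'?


Pattern: digits with a decimal point
Type: FLOAT_LITERAL


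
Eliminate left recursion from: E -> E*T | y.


Left-recursive alternatives: E*T; non-recursive: y
Introduce E': E -> yE', E' -> *TE' | ε


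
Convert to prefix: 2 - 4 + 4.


left-to-right (same/higher precedence on left): tree is (+ (- 2 4) 4)
Prefix: + - 2 4 4


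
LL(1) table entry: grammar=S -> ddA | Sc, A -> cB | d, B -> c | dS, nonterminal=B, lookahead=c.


For [B, c]: 'c' ∈ FIRST(c)
Entry: B -> c


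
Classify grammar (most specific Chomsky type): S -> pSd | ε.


Single nonterminal LHS, but p^n d^n is not regular
Classification: Type 2 (Context-Free)


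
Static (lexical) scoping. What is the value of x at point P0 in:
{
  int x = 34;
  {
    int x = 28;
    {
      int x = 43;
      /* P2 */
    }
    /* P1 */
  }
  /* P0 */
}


x declared in the same block as P0
x = 34


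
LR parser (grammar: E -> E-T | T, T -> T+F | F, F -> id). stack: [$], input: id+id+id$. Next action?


no handle on stack; shift 'id'
Action: shift


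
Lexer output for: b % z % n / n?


Scan left to right, longest-match per lexeme
Tokens: ID(b), OP(%), ID(z), OP(%), ID(n), OP(/), ID(n)


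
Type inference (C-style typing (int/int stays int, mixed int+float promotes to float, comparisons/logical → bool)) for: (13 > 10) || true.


Operand types: bool || bool
Rule: logical operators take bool operands and yield bool
Result type: bool


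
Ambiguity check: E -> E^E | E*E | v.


'v^v*v' has two parse trees (no precedence encoded between ^ and *)
Ambiguous


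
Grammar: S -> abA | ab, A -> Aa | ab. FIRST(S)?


Per alternative of S: FIRST(abA) = {a}; FIRST(ab) = {a}
FIRST(S) = {a}


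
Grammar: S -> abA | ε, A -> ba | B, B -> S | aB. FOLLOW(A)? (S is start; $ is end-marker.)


$ ∈ FOLLOW(S). For each A -> αBβ: add FIRST(β)\{ε} to FOLLOW(B); if β nullable, add FOLLOW(A).
FOLLOW(A) = {$}


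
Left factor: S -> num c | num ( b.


Common prefix: 'num'
Factored: S -> num S', S' -> c | ( b


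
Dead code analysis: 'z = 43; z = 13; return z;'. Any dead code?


first assignment to z is overwritten before any read
Dead: 'z = 43'


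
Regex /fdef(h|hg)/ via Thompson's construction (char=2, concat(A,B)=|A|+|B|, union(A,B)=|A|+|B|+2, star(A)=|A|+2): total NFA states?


Syntax tree has 7 char leaf(s), 1 union(s), 0 star(s)
chars contribute 7×2 = 14; each union adds +2; each star adds +2
Total: 14 + 2 + 0 = 16 states


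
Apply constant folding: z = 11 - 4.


11 - 4 = 7 at compile time
Optimized: z = 7


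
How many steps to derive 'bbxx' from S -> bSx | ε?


Derivation: S => bSx => bbSxx => bbxx
Steps: 3


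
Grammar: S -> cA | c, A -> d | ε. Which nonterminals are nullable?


A nonterminal is nullable iff some alternative derives ε (directly, or every symbol in it is nullable)
Nullable: {A}


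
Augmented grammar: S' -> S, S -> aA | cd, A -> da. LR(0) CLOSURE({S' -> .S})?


Start: S' -> .S
For each item with dot before a nonterminal B, add B -> .γ for every B-production
Closure: [S' -> .S, S -> .aA, S -> .cd]


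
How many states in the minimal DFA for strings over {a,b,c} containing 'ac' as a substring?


KMP-style automaton: 2 progress states + 1 absorbing accept = 3
Minimal DFA: 3 states


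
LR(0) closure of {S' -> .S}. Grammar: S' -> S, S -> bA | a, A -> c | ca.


Start: S' -> .S
For each item with dot before a nonterminal B, add B -> .γ for every B-production
Closure: [S' -> .S, S -> .bA, S -> .a]


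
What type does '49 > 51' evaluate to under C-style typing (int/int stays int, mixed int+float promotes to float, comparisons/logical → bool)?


Operand types: int > int
Rule: comparison yields bool
Result type: bool


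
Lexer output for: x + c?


Scan left to right, longest-match per lexeme
Tokens: ID(x), OP(+), ID(c)


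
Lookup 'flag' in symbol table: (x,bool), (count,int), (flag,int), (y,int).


Lookup 'flag' → type int


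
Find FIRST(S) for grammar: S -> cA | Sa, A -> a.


Per alternative of S: FIRST(cA) = {c}; FIRST(Sa) = {c}
FIRST(S) = {c}


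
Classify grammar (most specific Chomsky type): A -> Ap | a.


Left-linear: every RHS is a terminal or one nonterminal followed by a terminal
Classification: Type 3 (Regular)


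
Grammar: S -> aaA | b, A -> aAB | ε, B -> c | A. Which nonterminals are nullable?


A nonterminal is nullable iff some alternative derives ε (directly, or every symbol in it is nullable)
Nullable: {A, B}


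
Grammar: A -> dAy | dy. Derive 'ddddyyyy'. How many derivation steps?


Derivation: A => dAy => ddAyy => dddAyyy => ddddyyyy
Steps: 4


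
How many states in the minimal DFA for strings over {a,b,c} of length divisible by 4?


Track length mod 4: states 0..3, accept at 0
Minimal DFA: 4 states


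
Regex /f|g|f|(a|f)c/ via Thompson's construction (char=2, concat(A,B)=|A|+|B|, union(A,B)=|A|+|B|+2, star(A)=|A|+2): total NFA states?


Syntax tree has 6 char leaf(s), 4 union(s), 0 star(s)
chars contribute 6×2 = 12; each union adds +2; each star adds +2
Total: 12 + 8 + 0 = 20 states


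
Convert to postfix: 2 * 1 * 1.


Left to right (same or higher precedence on left)
Postfix: 2 1 * 1 *


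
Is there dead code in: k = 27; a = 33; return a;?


k is assigned but never read
Dead: 'k = 27'


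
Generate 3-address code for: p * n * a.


Break into single-operator statements:
t1 = p * n
t2 = t1 * a


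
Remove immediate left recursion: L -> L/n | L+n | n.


Left-recursive alternatives: L/n, L+n; non-recursive: n
Introduce L': L -> nL', L' -> /nL' | +nL' | ε


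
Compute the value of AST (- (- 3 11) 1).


Evaluate inner: (- 3 11) = -8
Evaluate root: (- -8 1) = -9
Result: -9


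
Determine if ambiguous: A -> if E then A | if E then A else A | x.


dangling else: 'if E then if E then x else x' parses two ways
Ambiguous


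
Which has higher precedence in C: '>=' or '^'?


'>=' is relational (level 7); '^' is bitwise XOR (level 4)
Higher level binds tighter
'>=' has higher precedence than '^'


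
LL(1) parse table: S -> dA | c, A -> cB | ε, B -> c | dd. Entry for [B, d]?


For [B, d]: 'd' ∈ FIRST(dd)
Entry: B -> dd


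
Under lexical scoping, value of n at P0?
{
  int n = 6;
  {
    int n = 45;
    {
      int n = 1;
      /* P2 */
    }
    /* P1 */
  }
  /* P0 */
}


n declared in the same block as P0
n = 6


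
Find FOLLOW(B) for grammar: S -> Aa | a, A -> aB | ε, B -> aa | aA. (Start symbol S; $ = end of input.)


$ ∈ FOLLOW(S). For each A -> αBβ: add FIRST(β)\{ε} to FOLLOW(B); if β nullable, add FOLLOW(A).
FOLLOW(B) = {a}


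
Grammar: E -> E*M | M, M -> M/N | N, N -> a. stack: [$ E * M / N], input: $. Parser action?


handle 'M/N' on top
Action: reduce (M -> M/N)


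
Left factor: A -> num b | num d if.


Common prefix: 'num'
Factored: A -> num A', A' -> b | d if


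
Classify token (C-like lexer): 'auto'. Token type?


Pattern: reserved word
Type: KEYWORD


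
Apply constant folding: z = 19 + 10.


19 + 10 = 29 at compile time
Optimized: z = 29


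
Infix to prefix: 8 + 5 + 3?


left-to-right (same/higher precedence on left): tree is (+ (+ 8 5) 3)
Prefix: + + 8 5 3


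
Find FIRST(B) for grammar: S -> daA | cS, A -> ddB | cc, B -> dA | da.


Per alternative of B: FIRST(dA) = {d}; FIRST(da) = {d}
FIRST(B) = {d}


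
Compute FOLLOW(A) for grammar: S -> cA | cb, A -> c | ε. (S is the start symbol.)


$ ∈ FOLLOW(S). For each A -> αBβ: add FIRST(β)\{ε} to FOLLOW(B); if β nullable, add FOLLOW(A).
FOLLOW(A) = {$}


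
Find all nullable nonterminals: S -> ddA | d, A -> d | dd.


A nonterminal is nullable iff some alternative derives ε (directly, or every symbol in it is nullable)
Nullable: {}


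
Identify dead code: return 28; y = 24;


statement follows a return and is unreachable
Dead: 'y = 24'


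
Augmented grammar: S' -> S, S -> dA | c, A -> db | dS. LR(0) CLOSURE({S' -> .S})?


Start: S' -> .S
For each item with dot before a nonterminal B, add B -> .γ for every B-production
Closure: [S' -> .S, S -> .dA, S -> .c]


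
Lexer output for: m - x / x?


Scan left to right, longest-match per lexeme
Tokens: ID(m), OP(-), ID(x), OP(/), ID(x)


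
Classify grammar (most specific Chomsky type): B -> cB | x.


Right-linear: every RHS is a terminal or a terminal followed by one nonterminal
Classification: Type 3 (Regular)


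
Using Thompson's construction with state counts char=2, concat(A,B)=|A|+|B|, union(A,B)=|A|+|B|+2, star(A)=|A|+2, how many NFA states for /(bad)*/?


Syntax tree has 3 char leaf(s), 0 union(s), 1 star(s)
chars contribute 3×2 = 6; each union adds +2; each star adds +2
Total: 6 + 0 + 2 = 8 states


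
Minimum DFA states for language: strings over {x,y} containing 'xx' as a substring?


KMP-style automaton: 2 progress states + 1 absorbing accept = 3
Minimal DFA: 3 states


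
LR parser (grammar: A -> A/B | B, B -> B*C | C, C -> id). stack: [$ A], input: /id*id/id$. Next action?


shift '/' to continue A -> A/B
Action: shift
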